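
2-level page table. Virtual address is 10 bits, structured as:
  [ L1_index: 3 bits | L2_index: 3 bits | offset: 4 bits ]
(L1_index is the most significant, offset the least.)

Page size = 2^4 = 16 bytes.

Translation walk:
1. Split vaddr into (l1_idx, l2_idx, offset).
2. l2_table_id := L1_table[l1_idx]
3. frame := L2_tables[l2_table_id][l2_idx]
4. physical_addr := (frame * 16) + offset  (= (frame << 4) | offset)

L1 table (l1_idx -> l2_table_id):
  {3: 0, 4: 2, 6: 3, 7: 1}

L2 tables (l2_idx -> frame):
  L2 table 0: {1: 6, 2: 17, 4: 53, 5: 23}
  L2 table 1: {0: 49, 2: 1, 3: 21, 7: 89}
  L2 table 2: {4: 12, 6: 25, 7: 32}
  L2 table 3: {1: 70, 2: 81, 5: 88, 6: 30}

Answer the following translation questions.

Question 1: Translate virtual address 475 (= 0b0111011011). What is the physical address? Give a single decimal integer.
Answer: 379

Derivation:
vaddr = 475 = 0b0111011011
Split: l1_idx=3, l2_idx=5, offset=11
L1[3] = 0
L2[0][5] = 23
paddr = 23 * 16 + 11 = 379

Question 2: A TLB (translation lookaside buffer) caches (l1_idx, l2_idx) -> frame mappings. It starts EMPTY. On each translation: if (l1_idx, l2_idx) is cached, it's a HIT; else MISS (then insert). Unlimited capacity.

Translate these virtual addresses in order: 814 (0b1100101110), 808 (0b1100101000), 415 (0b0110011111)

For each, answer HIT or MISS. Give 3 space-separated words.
Answer: MISS HIT MISS

Derivation:
vaddr=814: (6,2) not in TLB -> MISS, insert
vaddr=808: (6,2) in TLB -> HIT
vaddr=415: (3,1) not in TLB -> MISS, insert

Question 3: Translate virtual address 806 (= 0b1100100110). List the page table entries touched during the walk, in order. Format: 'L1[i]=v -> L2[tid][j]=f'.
Answer: L1[6]=3 -> L2[3][2]=81

Derivation:
vaddr = 806 = 0b1100100110
Split: l1_idx=6, l2_idx=2, offset=6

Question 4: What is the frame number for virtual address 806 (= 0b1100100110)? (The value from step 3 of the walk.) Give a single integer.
Answer: 81

Derivation:
vaddr = 806: l1_idx=6, l2_idx=2
L1[6] = 3; L2[3][2] = 81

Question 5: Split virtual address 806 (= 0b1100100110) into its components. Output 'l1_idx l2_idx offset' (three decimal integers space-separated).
vaddr = 806 = 0b1100100110
  top 3 bits -> l1_idx = 6
  next 3 bits -> l2_idx = 2
  bottom 4 bits -> offset = 6

Answer: 6 2 6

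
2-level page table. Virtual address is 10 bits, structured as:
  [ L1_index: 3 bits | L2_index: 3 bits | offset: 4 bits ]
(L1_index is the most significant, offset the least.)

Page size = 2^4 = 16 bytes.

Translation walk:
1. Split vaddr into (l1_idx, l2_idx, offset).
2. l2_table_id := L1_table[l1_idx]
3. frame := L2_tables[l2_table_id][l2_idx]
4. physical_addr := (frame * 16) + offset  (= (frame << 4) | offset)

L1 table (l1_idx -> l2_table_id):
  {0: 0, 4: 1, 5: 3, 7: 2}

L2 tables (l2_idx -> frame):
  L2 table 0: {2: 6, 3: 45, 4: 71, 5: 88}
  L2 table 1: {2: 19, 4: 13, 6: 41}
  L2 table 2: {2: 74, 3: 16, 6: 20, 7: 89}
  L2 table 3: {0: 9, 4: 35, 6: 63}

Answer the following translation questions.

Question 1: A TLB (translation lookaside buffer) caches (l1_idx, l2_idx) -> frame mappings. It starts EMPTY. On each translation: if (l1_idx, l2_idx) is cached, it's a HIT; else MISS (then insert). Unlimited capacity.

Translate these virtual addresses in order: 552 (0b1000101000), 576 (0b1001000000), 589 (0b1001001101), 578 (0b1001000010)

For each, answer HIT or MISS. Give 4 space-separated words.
Answer: MISS MISS HIT HIT

Derivation:
vaddr=552: (4,2) not in TLB -> MISS, insert
vaddr=576: (4,4) not in TLB -> MISS, insert
vaddr=589: (4,4) in TLB -> HIT
vaddr=578: (4,4) in TLB -> HIT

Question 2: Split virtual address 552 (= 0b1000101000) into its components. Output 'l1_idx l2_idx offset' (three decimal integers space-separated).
vaddr = 552 = 0b1000101000
  top 3 bits -> l1_idx = 4
  next 3 bits -> l2_idx = 2
  bottom 4 bits -> offset = 8

Answer: 4 2 8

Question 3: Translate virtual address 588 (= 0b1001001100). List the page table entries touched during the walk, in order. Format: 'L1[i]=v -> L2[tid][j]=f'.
vaddr = 588 = 0b1001001100
Split: l1_idx=4, l2_idx=4, offset=12

Answer: L1[4]=1 -> L2[1][4]=13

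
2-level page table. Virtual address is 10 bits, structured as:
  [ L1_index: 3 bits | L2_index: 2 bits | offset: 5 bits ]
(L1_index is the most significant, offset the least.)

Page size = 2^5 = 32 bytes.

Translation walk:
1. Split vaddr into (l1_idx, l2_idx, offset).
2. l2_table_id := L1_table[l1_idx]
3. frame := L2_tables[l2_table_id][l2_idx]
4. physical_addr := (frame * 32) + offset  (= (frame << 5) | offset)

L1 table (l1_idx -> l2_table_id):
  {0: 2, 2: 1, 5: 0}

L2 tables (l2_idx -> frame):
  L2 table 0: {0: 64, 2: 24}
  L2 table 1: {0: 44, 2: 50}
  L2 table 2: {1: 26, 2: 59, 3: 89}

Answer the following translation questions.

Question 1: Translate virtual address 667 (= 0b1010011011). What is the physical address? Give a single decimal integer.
vaddr = 667 = 0b1010011011
Split: l1_idx=5, l2_idx=0, offset=27
L1[5] = 0
L2[0][0] = 64
paddr = 64 * 32 + 27 = 2075

Answer: 2075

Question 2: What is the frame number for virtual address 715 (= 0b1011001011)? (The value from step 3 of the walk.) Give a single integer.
Answer: 24

Derivation:
vaddr = 715: l1_idx=5, l2_idx=2
L1[5] = 0; L2[0][2] = 24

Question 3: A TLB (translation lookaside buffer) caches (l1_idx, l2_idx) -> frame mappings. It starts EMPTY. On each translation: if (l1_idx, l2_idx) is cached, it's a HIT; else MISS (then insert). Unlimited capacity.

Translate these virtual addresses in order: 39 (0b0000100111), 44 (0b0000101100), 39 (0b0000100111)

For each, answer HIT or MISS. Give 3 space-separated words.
Answer: MISS HIT HIT

Derivation:
vaddr=39: (0,1) not in TLB -> MISS, insert
vaddr=44: (0,1) in TLB -> HIT
vaddr=39: (0,1) in TLB -> HIT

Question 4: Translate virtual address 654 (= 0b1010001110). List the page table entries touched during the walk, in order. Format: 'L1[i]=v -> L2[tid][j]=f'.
Answer: L1[5]=0 -> L2[0][0]=64

Derivation:
vaddr = 654 = 0b1010001110
Split: l1_idx=5, l2_idx=0, offset=14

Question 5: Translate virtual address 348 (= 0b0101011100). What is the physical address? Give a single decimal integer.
vaddr = 348 = 0b0101011100
Split: l1_idx=2, l2_idx=2, offset=28
L1[2] = 1
L2[1][2] = 50
paddr = 50 * 32 + 28 = 1628

Answer: 1628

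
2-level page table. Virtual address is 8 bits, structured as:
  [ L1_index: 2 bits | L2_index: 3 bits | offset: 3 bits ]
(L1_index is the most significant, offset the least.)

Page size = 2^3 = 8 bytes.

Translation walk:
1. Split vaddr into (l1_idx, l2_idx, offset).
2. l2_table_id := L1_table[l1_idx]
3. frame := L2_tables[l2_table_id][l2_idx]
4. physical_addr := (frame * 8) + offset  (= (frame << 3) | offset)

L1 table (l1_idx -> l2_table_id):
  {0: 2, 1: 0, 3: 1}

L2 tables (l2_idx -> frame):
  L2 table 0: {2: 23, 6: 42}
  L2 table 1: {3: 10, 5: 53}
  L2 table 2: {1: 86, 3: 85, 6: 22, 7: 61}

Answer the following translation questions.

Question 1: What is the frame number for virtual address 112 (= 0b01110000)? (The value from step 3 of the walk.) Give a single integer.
Answer: 42

Derivation:
vaddr = 112: l1_idx=1, l2_idx=6
L1[1] = 0; L2[0][6] = 42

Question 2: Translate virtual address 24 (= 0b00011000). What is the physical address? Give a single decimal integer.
Answer: 680

Derivation:
vaddr = 24 = 0b00011000
Split: l1_idx=0, l2_idx=3, offset=0
L1[0] = 2
L2[2][3] = 85
paddr = 85 * 8 + 0 = 680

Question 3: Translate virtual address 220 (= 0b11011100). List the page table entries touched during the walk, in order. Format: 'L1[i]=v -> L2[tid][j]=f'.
Answer: L1[3]=1 -> L2[1][3]=10

Derivation:
vaddr = 220 = 0b11011100
Split: l1_idx=3, l2_idx=3, offset=4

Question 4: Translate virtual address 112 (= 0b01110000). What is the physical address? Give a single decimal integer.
Answer: 336

Derivation:
vaddr = 112 = 0b01110000
Split: l1_idx=1, l2_idx=6, offset=0
L1[1] = 0
L2[0][6] = 42
paddr = 42 * 8 + 0 = 336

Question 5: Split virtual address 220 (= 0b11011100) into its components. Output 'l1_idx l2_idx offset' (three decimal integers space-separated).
vaddr = 220 = 0b11011100
  top 2 bits -> l1_idx = 3
  next 3 bits -> l2_idx = 3
  bottom 3 bits -> offset = 4

Answer: 3 3 4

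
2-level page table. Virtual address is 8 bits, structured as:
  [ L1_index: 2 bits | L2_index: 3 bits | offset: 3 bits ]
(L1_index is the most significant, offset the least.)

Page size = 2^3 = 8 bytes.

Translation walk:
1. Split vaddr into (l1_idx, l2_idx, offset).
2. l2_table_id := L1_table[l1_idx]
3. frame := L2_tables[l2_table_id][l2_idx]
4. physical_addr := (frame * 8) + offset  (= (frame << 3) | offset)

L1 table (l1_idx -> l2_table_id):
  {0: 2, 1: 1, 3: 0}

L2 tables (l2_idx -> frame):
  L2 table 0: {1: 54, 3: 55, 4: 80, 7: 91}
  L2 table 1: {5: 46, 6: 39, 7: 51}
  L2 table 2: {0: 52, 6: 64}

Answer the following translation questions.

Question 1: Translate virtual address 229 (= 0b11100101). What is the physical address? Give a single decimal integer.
vaddr = 229 = 0b11100101
Split: l1_idx=3, l2_idx=4, offset=5
L1[3] = 0
L2[0][4] = 80
paddr = 80 * 8 + 5 = 645

Answer: 645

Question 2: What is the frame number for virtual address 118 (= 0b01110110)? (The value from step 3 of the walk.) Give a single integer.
Answer: 39

Derivation:
vaddr = 118: l1_idx=1, l2_idx=6
L1[1] = 1; L2[1][6] = 39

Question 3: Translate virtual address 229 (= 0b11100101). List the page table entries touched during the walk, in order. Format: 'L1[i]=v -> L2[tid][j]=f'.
Answer: L1[3]=0 -> L2[0][4]=80

Derivation:
vaddr = 229 = 0b11100101
Split: l1_idx=3, l2_idx=4, offset=5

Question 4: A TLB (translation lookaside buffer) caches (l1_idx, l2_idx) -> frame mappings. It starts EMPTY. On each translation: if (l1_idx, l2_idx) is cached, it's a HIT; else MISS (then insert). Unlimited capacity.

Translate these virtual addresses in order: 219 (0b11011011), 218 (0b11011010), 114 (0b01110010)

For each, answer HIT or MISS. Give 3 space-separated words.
vaddr=219: (3,3) not in TLB -> MISS, insert
vaddr=218: (3,3) in TLB -> HIT
vaddr=114: (1,6) not in TLB -> MISS, insert

Answer: MISS HIT MISS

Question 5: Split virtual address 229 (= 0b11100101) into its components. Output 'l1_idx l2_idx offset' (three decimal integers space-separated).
Answer: 3 4 5

Derivation:
vaddr = 229 = 0b11100101
  top 2 bits -> l1_idx = 3
  next 3 bits -> l2_idx = 4
  bottom 3 bits -> offset = 5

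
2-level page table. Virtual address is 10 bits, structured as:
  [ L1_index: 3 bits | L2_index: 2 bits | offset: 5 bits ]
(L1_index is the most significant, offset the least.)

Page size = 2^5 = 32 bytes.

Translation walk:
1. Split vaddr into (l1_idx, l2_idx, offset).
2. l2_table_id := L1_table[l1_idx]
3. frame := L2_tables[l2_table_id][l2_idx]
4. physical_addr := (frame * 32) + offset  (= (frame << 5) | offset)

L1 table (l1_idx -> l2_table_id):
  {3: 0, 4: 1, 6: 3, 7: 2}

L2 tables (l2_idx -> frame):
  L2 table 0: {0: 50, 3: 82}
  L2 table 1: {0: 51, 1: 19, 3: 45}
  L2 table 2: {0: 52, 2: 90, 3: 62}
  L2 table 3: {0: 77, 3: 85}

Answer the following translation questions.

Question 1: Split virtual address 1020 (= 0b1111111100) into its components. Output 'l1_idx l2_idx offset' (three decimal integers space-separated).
vaddr = 1020 = 0b1111111100
  top 3 bits -> l1_idx = 7
  next 2 bits -> l2_idx = 3
  bottom 5 bits -> offset = 28

Answer: 7 3 28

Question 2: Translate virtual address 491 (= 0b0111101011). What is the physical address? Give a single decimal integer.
Answer: 2635

Derivation:
vaddr = 491 = 0b0111101011
Split: l1_idx=3, l2_idx=3, offset=11
L1[3] = 0
L2[0][3] = 82
paddr = 82 * 32 + 11 = 2635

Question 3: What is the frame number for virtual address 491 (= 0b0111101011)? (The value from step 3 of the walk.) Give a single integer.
Answer: 82

Derivation:
vaddr = 491: l1_idx=3, l2_idx=3
L1[3] = 0; L2[0][3] = 82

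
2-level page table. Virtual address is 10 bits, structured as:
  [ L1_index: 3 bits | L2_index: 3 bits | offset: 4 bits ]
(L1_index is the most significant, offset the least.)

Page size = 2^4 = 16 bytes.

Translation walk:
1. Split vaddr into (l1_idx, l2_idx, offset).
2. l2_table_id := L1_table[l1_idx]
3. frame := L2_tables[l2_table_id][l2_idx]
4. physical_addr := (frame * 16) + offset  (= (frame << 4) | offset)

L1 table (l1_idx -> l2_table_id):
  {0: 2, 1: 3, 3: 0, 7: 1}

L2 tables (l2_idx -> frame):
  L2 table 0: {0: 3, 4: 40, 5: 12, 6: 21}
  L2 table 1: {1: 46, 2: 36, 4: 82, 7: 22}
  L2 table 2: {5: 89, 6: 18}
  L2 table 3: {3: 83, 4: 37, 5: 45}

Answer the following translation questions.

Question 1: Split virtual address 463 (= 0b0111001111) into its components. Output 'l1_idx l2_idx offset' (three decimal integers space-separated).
Answer: 3 4 15

Derivation:
vaddr = 463 = 0b0111001111
  top 3 bits -> l1_idx = 3
  next 3 bits -> l2_idx = 4
  bottom 4 bits -> offset = 15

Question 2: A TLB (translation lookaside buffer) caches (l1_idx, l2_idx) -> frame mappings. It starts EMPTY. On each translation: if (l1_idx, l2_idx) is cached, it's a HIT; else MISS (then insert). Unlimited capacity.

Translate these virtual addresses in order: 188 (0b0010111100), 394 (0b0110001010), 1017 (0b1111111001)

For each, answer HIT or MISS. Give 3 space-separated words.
Answer: MISS MISS MISS

Derivation:
vaddr=188: (1,3) not in TLB -> MISS, insert
vaddr=394: (3,0) not in TLB -> MISS, insert
vaddr=1017: (7,7) not in TLB -> MISS, insert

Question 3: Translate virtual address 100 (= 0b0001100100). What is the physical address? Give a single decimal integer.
Answer: 292

Derivation:
vaddr = 100 = 0b0001100100
Split: l1_idx=0, l2_idx=6, offset=4
L1[0] = 2
L2[2][6] = 18
paddr = 18 * 16 + 4 = 292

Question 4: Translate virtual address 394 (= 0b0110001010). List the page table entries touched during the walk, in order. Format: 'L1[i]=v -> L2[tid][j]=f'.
vaddr = 394 = 0b0110001010
Split: l1_idx=3, l2_idx=0, offset=10

Answer: L1[3]=0 -> L2[0][0]=3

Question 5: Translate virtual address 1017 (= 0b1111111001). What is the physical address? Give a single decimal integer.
vaddr = 1017 = 0b1111111001
Split: l1_idx=7, l2_idx=7, offset=9
L1[7] = 1
L2[1][7] = 22
paddr = 22 * 16 + 9 = 361

Answer: 361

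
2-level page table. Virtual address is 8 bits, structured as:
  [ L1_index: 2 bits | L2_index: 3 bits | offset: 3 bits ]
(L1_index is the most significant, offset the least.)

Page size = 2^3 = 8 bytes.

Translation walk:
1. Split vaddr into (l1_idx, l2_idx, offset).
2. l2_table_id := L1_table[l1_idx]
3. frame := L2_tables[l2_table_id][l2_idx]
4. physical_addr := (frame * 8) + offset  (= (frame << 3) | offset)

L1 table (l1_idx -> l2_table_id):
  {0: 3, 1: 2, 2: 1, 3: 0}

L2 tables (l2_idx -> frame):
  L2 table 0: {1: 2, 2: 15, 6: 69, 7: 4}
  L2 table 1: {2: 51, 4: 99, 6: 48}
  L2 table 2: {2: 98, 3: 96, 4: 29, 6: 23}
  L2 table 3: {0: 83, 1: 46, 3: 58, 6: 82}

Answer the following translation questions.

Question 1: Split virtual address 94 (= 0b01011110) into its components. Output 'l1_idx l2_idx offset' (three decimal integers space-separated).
Answer: 1 3 6

Derivation:
vaddr = 94 = 0b01011110
  top 2 bits -> l1_idx = 1
  next 3 bits -> l2_idx = 3
  bottom 3 bits -> offset = 6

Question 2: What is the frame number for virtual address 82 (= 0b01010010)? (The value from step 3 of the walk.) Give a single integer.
Answer: 98

Derivation:
vaddr = 82: l1_idx=1, l2_idx=2
L1[1] = 2; L2[2][2] = 98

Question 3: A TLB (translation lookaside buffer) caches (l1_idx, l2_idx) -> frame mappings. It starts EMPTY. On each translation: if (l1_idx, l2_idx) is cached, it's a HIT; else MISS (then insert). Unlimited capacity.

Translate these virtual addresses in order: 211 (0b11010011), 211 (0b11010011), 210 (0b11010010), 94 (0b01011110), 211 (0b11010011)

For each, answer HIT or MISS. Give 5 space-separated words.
Answer: MISS HIT HIT MISS HIT

Derivation:
vaddr=211: (3,2) not in TLB -> MISS, insert
vaddr=211: (3,2) in TLB -> HIT
vaddr=210: (3,2) in TLB -> HIT
vaddr=94: (1,3) not in TLB -> MISS, insert
vaddr=211: (3,2) in TLB -> HIT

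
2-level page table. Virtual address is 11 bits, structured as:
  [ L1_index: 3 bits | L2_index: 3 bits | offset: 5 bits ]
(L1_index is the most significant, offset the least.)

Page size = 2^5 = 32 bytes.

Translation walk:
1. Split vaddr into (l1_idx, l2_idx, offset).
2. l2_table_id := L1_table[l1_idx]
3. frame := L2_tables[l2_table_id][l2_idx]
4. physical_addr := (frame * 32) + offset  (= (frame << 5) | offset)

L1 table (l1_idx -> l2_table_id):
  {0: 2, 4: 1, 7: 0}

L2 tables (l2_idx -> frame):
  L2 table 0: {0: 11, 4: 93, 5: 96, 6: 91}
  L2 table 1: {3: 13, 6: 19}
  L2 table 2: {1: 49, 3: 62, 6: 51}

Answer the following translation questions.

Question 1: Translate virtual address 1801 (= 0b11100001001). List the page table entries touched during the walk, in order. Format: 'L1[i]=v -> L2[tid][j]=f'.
Answer: L1[7]=0 -> L2[0][0]=11

Derivation:
vaddr = 1801 = 0b11100001001
Split: l1_idx=7, l2_idx=0, offset=9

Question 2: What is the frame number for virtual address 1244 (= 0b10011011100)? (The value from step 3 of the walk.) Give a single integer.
vaddr = 1244: l1_idx=4, l2_idx=6
L1[4] = 1; L2[1][6] = 19

Answer: 19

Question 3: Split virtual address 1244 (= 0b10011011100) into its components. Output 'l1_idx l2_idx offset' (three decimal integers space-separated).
Answer: 4 6 28

Derivation:
vaddr = 1244 = 0b10011011100
  top 3 bits -> l1_idx = 4
  next 3 bits -> l2_idx = 6
  bottom 5 bits -> offset = 28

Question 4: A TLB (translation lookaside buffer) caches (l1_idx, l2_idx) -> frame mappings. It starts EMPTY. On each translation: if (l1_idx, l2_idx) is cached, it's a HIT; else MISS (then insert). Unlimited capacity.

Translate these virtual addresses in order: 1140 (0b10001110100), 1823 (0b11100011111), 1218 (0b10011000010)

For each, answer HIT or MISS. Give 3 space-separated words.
Answer: MISS MISS MISS

Derivation:
vaddr=1140: (4,3) not in TLB -> MISS, insert
vaddr=1823: (7,0) not in TLB -> MISS, insert
vaddr=1218: (4,6) not in TLB -> MISS, insert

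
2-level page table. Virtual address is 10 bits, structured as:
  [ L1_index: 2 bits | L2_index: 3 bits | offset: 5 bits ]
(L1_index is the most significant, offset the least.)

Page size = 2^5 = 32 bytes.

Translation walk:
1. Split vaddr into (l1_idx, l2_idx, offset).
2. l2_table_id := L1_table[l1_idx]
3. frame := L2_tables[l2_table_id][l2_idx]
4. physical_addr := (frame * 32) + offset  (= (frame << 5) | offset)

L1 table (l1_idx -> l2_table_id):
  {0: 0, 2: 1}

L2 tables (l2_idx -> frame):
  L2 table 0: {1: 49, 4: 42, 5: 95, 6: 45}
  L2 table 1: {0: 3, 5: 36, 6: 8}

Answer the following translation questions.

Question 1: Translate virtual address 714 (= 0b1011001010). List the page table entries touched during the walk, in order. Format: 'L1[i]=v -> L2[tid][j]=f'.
Answer: L1[2]=1 -> L2[1][6]=8

Derivation:
vaddr = 714 = 0b1011001010
Split: l1_idx=2, l2_idx=6, offset=10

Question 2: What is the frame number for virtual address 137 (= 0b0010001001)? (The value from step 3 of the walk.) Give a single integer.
Answer: 42

Derivation:
vaddr = 137: l1_idx=0, l2_idx=4
L1[0] = 0; L2[0][4] = 42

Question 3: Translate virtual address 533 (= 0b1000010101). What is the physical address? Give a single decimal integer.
Answer: 117

Derivation:
vaddr = 533 = 0b1000010101
Split: l1_idx=2, l2_idx=0, offset=21
L1[2] = 1
L2[1][0] = 3
paddr = 3 * 32 + 21 = 117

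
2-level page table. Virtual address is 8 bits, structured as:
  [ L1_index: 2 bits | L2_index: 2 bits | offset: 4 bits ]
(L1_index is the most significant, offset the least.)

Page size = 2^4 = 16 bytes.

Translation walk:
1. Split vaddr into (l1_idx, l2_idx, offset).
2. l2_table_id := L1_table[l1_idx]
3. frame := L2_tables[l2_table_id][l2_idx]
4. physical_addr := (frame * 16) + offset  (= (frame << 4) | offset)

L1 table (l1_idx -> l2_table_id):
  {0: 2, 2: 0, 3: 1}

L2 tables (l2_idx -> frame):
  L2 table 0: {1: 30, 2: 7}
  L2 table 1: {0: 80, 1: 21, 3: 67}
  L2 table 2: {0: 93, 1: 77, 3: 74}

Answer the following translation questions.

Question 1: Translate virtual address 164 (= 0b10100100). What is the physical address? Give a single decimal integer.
Answer: 116

Derivation:
vaddr = 164 = 0b10100100
Split: l1_idx=2, l2_idx=2, offset=4
L1[2] = 0
L2[0][2] = 7
paddr = 7 * 16 + 4 = 116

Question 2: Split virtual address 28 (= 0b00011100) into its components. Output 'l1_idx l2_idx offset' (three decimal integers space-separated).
Answer: 0 1 12

Derivation:
vaddr = 28 = 0b00011100
  top 2 bits -> l1_idx = 0
  next 2 bits -> l2_idx = 1
  bottom 4 bits -> offset = 12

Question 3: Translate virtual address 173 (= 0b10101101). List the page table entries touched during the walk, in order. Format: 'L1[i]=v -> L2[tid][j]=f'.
vaddr = 173 = 0b10101101
Split: l1_idx=2, l2_idx=2, offset=13

Answer: L1[2]=0 -> L2[0][2]=7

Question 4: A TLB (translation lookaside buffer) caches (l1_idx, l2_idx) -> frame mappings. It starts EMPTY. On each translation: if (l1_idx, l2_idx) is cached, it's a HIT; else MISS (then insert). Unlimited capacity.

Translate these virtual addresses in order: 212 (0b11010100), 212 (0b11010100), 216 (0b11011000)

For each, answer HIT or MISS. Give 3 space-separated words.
Answer: MISS HIT HIT

Derivation:
vaddr=212: (3,1) not in TLB -> MISS, insert
vaddr=212: (3,1) in TLB -> HIT
vaddr=216: (3,1) in TLB -> HIT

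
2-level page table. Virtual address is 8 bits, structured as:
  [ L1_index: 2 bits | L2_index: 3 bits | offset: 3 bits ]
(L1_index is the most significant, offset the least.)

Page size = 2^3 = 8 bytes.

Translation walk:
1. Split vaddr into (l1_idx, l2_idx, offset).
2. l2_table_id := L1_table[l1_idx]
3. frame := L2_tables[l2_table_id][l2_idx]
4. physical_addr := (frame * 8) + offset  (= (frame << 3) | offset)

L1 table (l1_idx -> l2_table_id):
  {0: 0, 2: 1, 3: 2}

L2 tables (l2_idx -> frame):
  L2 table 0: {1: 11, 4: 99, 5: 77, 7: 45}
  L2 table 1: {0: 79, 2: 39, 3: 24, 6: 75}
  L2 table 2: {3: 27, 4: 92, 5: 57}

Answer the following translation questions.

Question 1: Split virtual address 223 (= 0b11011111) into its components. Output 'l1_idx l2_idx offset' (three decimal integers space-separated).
vaddr = 223 = 0b11011111
  top 2 bits -> l1_idx = 3
  next 3 bits -> l2_idx = 3
  bottom 3 bits -> offset = 7

Answer: 3 3 7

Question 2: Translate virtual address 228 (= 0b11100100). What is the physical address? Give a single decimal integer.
vaddr = 228 = 0b11100100
Split: l1_idx=3, l2_idx=4, offset=4
L1[3] = 2
L2[2][4] = 92
paddr = 92 * 8 + 4 = 740

Answer: 740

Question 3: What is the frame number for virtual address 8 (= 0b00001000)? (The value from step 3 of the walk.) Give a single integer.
vaddr = 8: l1_idx=0, l2_idx=1
L1[0] = 0; L2[0][1] = 11

Answer: 11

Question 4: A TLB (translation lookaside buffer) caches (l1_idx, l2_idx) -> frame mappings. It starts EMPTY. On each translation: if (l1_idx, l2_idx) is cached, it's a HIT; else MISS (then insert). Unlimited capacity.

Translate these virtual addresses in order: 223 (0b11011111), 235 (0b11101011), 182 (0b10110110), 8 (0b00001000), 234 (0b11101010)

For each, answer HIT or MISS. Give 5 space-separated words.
vaddr=223: (3,3) not in TLB -> MISS, insert
vaddr=235: (3,5) not in TLB -> MISS, insert
vaddr=182: (2,6) not in TLB -> MISS, insert
vaddr=8: (0,1) not in TLB -> MISS, insert
vaddr=234: (3,5) in TLB -> HIT

Answer: MISS MISS MISS MISS HIT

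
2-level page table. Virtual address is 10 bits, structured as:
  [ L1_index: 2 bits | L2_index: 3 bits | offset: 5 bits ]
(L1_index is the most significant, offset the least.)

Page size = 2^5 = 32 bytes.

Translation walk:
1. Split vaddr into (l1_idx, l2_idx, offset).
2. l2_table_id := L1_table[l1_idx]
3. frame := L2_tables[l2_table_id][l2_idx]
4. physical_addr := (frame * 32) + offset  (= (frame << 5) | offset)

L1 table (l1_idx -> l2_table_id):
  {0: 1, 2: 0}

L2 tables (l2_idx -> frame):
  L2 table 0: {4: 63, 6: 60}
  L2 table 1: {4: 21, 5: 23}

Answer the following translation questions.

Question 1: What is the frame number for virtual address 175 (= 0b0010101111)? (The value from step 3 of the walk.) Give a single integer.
vaddr = 175: l1_idx=0, l2_idx=5
L1[0] = 1; L2[1][5] = 23

Answer: 23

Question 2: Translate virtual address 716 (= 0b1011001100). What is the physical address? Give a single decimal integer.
Answer: 1932

Derivation:
vaddr = 716 = 0b1011001100
Split: l1_idx=2, l2_idx=6, offset=12
L1[2] = 0
L2[0][6] = 60
paddr = 60 * 32 + 12 = 1932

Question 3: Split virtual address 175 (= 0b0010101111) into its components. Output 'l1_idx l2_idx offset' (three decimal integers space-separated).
Answer: 0 5 15

Derivation:
vaddr = 175 = 0b0010101111
  top 2 bits -> l1_idx = 0
  next 3 bits -> l2_idx = 5
  bottom 5 bits -> offset = 15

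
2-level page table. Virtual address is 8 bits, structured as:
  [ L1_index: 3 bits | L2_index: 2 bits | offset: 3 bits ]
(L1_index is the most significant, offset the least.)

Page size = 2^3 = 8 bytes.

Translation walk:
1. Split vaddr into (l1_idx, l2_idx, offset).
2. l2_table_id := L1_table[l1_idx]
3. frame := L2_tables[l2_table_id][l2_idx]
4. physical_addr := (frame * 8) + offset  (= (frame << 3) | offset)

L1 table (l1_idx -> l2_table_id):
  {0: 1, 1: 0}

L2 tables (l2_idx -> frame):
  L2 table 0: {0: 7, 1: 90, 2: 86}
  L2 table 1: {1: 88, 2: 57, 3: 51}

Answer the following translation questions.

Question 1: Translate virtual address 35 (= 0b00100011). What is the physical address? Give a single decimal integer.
Answer: 59

Derivation:
vaddr = 35 = 0b00100011
Split: l1_idx=1, l2_idx=0, offset=3
L1[1] = 0
L2[0][0] = 7
paddr = 7 * 8 + 3 = 59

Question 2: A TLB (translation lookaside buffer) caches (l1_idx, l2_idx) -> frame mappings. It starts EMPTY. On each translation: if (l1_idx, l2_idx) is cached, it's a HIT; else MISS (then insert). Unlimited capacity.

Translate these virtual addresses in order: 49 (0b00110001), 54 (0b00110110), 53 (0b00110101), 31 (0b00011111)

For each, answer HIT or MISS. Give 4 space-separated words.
Answer: MISS HIT HIT MISS

Derivation:
vaddr=49: (1,2) not in TLB -> MISS, insert
vaddr=54: (1,2) in TLB -> HIT
vaddr=53: (1,2) in TLB -> HIT
vaddr=31: (0,3) not in TLB -> MISS, insert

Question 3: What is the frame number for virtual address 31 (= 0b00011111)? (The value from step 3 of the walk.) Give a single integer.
vaddr = 31: l1_idx=0, l2_idx=3
L1[0] = 1; L2[1][3] = 51

Answer: 51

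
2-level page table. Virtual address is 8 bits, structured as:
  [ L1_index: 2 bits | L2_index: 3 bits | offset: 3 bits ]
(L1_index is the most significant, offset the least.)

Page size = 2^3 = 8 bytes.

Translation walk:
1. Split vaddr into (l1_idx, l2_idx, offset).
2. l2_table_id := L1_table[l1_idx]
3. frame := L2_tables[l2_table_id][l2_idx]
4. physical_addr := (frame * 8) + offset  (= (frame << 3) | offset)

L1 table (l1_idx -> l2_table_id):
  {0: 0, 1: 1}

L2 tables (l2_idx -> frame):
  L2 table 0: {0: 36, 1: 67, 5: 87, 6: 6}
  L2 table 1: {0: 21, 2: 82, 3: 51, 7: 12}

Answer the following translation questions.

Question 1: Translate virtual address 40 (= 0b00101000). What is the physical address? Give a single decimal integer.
Answer: 696

Derivation:
vaddr = 40 = 0b00101000
Split: l1_idx=0, l2_idx=5, offset=0
L1[0] = 0
L2[0][5] = 87
paddr = 87 * 8 + 0 = 696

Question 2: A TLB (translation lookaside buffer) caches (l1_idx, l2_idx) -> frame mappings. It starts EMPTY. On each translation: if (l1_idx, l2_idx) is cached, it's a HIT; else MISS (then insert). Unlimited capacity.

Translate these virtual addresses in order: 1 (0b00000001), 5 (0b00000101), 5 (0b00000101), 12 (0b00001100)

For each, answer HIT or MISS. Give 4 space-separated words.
Answer: MISS HIT HIT MISS

Derivation:
vaddr=1: (0,0) not in TLB -> MISS, insert
vaddr=5: (0,0) in TLB -> HIT
vaddr=5: (0,0) in TLB -> HIT
vaddr=12: (0,1) not in TLB -> MISS, insert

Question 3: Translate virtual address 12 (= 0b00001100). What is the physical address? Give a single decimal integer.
vaddr = 12 = 0b00001100
Split: l1_idx=0, l2_idx=1, offset=4
L1[0] = 0
L2[0][1] = 67
paddr = 67 * 8 + 4 = 540

Answer: 540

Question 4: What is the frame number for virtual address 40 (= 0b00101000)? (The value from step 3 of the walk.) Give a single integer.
vaddr = 40: l1_idx=0, l2_idx=5
L1[0] = 0; L2[0][5] = 87

Answer: 87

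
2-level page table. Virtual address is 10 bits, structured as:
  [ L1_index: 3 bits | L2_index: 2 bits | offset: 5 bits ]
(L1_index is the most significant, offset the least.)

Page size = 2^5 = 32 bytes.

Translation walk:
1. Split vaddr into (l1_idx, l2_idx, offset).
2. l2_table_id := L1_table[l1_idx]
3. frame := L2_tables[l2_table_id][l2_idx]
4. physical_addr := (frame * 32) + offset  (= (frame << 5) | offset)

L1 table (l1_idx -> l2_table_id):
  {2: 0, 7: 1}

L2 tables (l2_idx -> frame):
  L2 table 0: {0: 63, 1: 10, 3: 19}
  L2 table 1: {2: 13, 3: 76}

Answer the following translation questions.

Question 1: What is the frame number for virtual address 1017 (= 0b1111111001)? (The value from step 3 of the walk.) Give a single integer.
Answer: 76

Derivation:
vaddr = 1017: l1_idx=7, l2_idx=3
L1[7] = 1; L2[1][3] = 76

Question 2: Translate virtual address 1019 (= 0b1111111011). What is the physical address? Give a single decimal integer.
vaddr = 1019 = 0b1111111011
Split: l1_idx=7, l2_idx=3, offset=27
L1[7] = 1
L2[1][3] = 76
paddr = 76 * 32 + 27 = 2459

Answer: 2459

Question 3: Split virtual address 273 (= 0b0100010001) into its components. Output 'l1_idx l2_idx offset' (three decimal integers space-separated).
Answer: 2 0 17

Derivation:
vaddr = 273 = 0b0100010001
  top 3 bits -> l1_idx = 2
  next 2 bits -> l2_idx = 0
  bottom 5 bits -> offset = 17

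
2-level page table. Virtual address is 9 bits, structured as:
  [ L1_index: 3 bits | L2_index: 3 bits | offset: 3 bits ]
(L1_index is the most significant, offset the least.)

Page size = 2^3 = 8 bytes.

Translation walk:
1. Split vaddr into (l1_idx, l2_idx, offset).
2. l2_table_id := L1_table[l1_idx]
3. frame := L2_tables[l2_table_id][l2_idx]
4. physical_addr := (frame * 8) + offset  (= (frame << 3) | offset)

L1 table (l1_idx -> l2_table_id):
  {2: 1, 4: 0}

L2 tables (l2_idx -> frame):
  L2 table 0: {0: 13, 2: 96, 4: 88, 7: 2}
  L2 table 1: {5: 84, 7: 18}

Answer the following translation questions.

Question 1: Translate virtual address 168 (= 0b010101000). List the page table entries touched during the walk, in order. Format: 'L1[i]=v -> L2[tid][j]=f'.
vaddr = 168 = 0b010101000
Split: l1_idx=2, l2_idx=5, offset=0

Answer: L1[2]=1 -> L2[1][5]=84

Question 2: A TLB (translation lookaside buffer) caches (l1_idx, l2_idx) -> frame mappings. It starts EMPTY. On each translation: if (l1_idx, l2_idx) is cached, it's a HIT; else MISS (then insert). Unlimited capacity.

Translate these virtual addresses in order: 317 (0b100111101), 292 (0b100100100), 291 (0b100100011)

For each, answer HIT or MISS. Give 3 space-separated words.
vaddr=317: (4,7) not in TLB -> MISS, insert
vaddr=292: (4,4) not in TLB -> MISS, insert
vaddr=291: (4,4) in TLB -> HIT

Answer: MISS MISS HIT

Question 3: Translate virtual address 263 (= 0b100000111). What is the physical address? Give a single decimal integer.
Answer: 111

Derivation:
vaddr = 263 = 0b100000111
Split: l1_idx=4, l2_idx=0, offset=7
L1[4] = 0
L2[0][0] = 13
paddr = 13 * 8 + 7 = 111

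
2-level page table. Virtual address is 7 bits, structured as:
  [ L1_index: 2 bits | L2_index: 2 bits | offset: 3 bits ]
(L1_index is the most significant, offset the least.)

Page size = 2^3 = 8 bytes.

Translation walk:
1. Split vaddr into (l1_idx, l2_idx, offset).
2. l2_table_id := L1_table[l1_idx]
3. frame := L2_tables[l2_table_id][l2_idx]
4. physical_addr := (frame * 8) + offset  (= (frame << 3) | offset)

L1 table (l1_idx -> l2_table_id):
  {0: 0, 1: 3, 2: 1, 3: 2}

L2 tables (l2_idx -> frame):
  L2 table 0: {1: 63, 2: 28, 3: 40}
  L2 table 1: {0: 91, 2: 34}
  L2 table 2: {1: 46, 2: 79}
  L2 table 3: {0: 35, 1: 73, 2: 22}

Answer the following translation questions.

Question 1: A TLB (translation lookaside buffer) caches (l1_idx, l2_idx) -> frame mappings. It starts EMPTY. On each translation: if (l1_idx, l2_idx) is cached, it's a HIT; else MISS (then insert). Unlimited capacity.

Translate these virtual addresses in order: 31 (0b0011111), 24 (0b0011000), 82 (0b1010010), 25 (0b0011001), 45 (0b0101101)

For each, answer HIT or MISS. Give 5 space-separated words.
Answer: MISS HIT MISS HIT MISS

Derivation:
vaddr=31: (0,3) not in TLB -> MISS, insert
vaddr=24: (0,3) in TLB -> HIT
vaddr=82: (2,2) not in TLB -> MISS, insert
vaddr=25: (0,3) in TLB -> HIT
vaddr=45: (1,1) not in TLB -> MISS, insert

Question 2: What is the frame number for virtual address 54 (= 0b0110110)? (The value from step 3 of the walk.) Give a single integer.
vaddr = 54: l1_idx=1, l2_idx=2
L1[1] = 3; L2[3][2] = 22

Answer: 22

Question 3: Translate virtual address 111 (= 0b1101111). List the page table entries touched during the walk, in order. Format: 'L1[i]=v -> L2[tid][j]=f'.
vaddr = 111 = 0b1101111
Split: l1_idx=3, l2_idx=1, offset=7

Answer: L1[3]=2 -> L2[2][1]=46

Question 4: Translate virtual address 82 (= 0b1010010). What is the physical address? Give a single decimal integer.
vaddr = 82 = 0b1010010
Split: l1_idx=2, l2_idx=2, offset=2
L1[2] = 1
L2[1][2] = 34
paddr = 34 * 8 + 2 = 274

Answer: 274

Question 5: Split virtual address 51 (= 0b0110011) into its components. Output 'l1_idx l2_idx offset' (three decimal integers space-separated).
vaddr = 51 = 0b0110011
  top 2 bits -> l1_idx = 1
  next 2 bits -> l2_idx = 2
  bottom 3 bits -> offset = 3

Answer: 1 2 3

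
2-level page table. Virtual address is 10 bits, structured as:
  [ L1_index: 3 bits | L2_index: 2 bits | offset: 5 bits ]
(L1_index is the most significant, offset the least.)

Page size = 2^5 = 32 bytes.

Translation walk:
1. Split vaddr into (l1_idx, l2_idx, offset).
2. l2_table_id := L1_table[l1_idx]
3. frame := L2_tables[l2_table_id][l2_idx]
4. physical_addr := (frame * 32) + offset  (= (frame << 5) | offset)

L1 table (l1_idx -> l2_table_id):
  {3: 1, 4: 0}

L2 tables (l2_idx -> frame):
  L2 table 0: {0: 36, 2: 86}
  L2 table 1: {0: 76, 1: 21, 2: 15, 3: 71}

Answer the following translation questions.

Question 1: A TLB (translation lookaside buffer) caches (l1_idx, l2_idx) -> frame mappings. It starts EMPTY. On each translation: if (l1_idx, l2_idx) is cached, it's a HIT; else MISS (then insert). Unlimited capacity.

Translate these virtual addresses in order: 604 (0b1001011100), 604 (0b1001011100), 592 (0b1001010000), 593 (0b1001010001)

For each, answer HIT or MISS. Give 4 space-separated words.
vaddr=604: (4,2) not in TLB -> MISS, insert
vaddr=604: (4,2) in TLB -> HIT
vaddr=592: (4,2) in TLB -> HIT
vaddr=593: (4,2) in TLB -> HIT

Answer: MISS HIT HIT HIT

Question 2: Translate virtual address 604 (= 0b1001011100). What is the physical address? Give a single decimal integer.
vaddr = 604 = 0b1001011100
Split: l1_idx=4, l2_idx=2, offset=28
L1[4] = 0
L2[0][2] = 86
paddr = 86 * 32 + 28 = 2780

Answer: 2780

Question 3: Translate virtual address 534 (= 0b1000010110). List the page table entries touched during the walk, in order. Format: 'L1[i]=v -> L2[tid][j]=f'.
vaddr = 534 = 0b1000010110
Split: l1_idx=4, l2_idx=0, offset=22

Answer: L1[4]=0 -> L2[0][0]=36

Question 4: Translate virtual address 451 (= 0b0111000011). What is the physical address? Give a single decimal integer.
vaddr = 451 = 0b0111000011
Split: l1_idx=3, l2_idx=2, offset=3
L1[3] = 1
L2[1][2] = 15
paddr = 15 * 32 + 3 = 483

Answer: 483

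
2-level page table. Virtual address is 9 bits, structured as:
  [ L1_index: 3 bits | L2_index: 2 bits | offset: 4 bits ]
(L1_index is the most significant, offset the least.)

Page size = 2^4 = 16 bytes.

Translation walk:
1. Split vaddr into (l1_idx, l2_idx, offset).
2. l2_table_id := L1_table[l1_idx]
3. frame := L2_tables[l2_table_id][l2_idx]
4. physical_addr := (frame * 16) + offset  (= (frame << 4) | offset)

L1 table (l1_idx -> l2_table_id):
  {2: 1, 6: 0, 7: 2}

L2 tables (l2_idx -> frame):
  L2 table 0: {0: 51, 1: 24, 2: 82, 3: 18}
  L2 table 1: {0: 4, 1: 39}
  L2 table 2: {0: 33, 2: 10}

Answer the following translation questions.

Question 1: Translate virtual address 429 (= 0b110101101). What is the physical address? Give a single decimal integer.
Answer: 1325

Derivation:
vaddr = 429 = 0b110101101
Split: l1_idx=6, l2_idx=2, offset=13
L1[6] = 0
L2[0][2] = 82
paddr = 82 * 16 + 13 = 1325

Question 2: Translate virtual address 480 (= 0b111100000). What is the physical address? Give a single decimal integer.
vaddr = 480 = 0b111100000
Split: l1_idx=7, l2_idx=2, offset=0
L1[7] = 2
L2[2][2] = 10
paddr = 10 * 16 + 0 = 160

Answer: 160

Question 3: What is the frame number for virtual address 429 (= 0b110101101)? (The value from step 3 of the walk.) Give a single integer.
vaddr = 429: l1_idx=6, l2_idx=2
L1[6] = 0; L2[0][2] = 82

Answer: 82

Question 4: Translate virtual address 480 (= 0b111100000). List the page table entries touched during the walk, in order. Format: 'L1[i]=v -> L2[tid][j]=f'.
vaddr = 480 = 0b111100000
Split: l1_idx=7, l2_idx=2, offset=0

Answer: L1[7]=2 -> L2[2][2]=10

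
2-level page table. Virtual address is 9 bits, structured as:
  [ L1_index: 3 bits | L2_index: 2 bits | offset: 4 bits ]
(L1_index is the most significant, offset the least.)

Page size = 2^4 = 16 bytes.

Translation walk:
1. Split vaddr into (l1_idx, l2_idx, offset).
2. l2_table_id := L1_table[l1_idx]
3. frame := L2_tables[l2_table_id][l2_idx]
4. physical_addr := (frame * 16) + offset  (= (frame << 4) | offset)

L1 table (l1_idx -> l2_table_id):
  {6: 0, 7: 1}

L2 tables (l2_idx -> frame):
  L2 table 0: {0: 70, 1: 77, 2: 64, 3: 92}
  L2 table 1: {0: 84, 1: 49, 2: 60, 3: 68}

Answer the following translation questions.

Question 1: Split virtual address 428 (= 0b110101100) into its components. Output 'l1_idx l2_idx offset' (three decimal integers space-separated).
Answer: 6 2 12

Derivation:
vaddr = 428 = 0b110101100
  top 3 bits -> l1_idx = 6
  next 2 bits -> l2_idx = 2
  bottom 4 bits -> offset = 12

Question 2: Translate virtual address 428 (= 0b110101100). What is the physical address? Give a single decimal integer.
vaddr = 428 = 0b110101100
Split: l1_idx=6, l2_idx=2, offset=12
L1[6] = 0
L2[0][2] = 64
paddr = 64 * 16 + 12 = 1036

Answer: 1036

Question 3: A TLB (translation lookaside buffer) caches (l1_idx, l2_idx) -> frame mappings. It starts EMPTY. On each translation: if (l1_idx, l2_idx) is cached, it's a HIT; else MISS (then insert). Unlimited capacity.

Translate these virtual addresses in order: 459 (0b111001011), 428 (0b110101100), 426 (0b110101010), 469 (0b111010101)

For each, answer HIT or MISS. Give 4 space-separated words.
Answer: MISS MISS HIT MISS

Derivation:
vaddr=459: (7,0) not in TLB -> MISS, insert
vaddr=428: (6,2) not in TLB -> MISS, insert
vaddr=426: (6,2) in TLB -> HIT
vaddr=469: (7,1) not in TLB -> MISS, insert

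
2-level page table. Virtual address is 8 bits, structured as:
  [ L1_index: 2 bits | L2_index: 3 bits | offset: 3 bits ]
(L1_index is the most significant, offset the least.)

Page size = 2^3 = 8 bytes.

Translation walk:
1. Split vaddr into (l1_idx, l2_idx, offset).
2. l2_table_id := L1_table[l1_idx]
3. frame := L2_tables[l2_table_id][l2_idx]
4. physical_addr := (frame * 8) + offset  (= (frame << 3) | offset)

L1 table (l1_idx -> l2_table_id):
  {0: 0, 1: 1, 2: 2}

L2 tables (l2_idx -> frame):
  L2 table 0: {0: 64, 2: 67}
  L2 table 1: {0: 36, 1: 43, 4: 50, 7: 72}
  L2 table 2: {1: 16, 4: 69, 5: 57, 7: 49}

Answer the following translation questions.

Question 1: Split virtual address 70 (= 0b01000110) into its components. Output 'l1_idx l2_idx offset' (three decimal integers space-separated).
Answer: 1 0 6

Derivation:
vaddr = 70 = 0b01000110
  top 2 bits -> l1_idx = 1
  next 3 bits -> l2_idx = 0
  bottom 3 bits -> offset = 6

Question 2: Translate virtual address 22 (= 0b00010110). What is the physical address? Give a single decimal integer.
Answer: 542

Derivation:
vaddr = 22 = 0b00010110
Split: l1_idx=0, l2_idx=2, offset=6
L1[0] = 0
L2[0][2] = 67
paddr = 67 * 8 + 6 = 542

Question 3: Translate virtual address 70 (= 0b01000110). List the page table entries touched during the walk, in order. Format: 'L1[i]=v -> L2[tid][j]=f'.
vaddr = 70 = 0b01000110
Split: l1_idx=1, l2_idx=0, offset=6

Answer: L1[1]=1 -> L2[1][0]=36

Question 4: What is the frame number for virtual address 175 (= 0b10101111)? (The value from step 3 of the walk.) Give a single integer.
Answer: 57

Derivation:
vaddr = 175: l1_idx=2, l2_idx=5
L1[2] = 2; L2[2][5] = 57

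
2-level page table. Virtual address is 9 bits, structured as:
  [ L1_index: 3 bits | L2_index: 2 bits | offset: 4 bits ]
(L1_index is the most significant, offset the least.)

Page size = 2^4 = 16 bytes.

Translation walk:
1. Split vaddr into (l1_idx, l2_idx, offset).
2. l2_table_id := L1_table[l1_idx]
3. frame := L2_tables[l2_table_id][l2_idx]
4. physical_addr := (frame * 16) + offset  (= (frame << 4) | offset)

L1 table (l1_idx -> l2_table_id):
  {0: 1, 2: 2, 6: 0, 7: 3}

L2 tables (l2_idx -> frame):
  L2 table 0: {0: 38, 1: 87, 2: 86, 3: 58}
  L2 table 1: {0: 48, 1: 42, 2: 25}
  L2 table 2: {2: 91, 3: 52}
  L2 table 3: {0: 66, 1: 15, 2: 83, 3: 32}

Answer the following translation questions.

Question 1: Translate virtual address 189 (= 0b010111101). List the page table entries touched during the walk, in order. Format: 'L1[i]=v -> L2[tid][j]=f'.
vaddr = 189 = 0b010111101
Split: l1_idx=2, l2_idx=3, offset=13

Answer: L1[2]=2 -> L2[2][3]=52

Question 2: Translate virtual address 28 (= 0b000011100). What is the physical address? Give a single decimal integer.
vaddr = 28 = 0b000011100
Split: l1_idx=0, l2_idx=1, offset=12
L1[0] = 1
L2[1][1] = 42
paddr = 42 * 16 + 12 = 684

Answer: 684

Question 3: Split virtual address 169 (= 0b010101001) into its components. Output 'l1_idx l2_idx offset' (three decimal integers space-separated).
Answer: 2 2 9

Derivation:
vaddr = 169 = 0b010101001
  top 3 bits -> l1_idx = 2
  next 2 bits -> l2_idx = 2
  bottom 4 bits -> offset = 9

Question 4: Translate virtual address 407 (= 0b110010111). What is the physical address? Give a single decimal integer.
vaddr = 407 = 0b110010111
Split: l1_idx=6, l2_idx=1, offset=7
L1[6] = 0
L2[0][1] = 87
paddr = 87 * 16 + 7 = 1399

Answer: 1399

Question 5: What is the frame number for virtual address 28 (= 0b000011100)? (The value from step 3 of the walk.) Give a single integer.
vaddr = 28: l1_idx=0, l2_idx=1
L1[0] = 1; L2[1][1] = 42

Answer: 42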